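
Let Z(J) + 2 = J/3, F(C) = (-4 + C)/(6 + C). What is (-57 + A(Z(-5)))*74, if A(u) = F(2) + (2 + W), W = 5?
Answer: -7437/2 ≈ -3718.5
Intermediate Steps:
F(C) = (-4 + C)/(6 + C)
Z(J) = -2 + J/3
A(u) = 27/4 (A(u) = (-4 + 2)/(6 + 2) + (2 + 5) = -2/8 + 7 = (⅛)*(-2) + 7 = -¼ + 7 = 27/4)
(-57 + A(Z(-5)))*74 = (-57 + 27/4)*74 = -201/4*74 = -7437/2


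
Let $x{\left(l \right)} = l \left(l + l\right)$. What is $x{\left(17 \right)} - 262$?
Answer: $316$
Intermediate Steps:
$x{\left(l \right)} = 2 l^{2}$ ($x{\left(l \right)} = l 2 l = 2 l^{2}$)
$x{\left(17 \right)} - 262 = 2 \cdot 17^{2} - 262 = 2 \cdot 289 - 262 = 578 - 262 = 316$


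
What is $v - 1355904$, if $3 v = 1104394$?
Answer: $- \frac{2963318}{3} \approx -9.8777 \cdot 10^{5}$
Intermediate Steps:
$v = \frac{1104394}{3}$ ($v = \frac{1}{3} \cdot 1104394 = \frac{1104394}{3} \approx 3.6813 \cdot 10^{5}$)
$v - 1355904 = \frac{1104394}{3} - 1355904 = - \frac{2963318}{3}$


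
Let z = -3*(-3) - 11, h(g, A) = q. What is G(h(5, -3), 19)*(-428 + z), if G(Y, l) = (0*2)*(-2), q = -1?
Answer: 0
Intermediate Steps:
h(g, A) = -1
G(Y, l) = 0 (G(Y, l) = 0*(-2) = 0)
z = -2 (z = 9 - 11 = -2)
G(h(5, -3), 19)*(-428 + z) = 0*(-428 - 2) = 0*(-430) = 0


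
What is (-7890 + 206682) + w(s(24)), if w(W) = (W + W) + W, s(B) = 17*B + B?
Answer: 200088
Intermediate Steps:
s(B) = 18*B
w(W) = 3*W (w(W) = 2*W + W = 3*W)
(-7890 + 206682) + w(s(24)) = (-7890 + 206682) + 3*(18*24) = 198792 + 3*432 = 198792 + 1296 = 200088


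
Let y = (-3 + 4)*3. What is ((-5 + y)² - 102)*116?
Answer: -11368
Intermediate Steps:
y = 3 (y = 1*3 = 3)
((-5 + y)² - 102)*116 = ((-5 + 3)² - 102)*116 = ((-2)² - 102)*116 = (4 - 102)*116 = -98*116 = -11368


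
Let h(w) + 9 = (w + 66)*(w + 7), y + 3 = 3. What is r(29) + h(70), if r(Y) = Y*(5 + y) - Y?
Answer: 10579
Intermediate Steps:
y = 0 (y = -3 + 3 = 0)
h(w) = -9 + (7 + w)*(66 + w) (h(w) = -9 + (w + 66)*(w + 7) = -9 + (66 + w)*(7 + w) = -9 + (7 + w)*(66 + w))
r(Y) = 4*Y (r(Y) = Y*(5 + 0) - Y = Y*5 - Y = 5*Y - Y = 4*Y)
r(29) + h(70) = 4*29 + (453 + 70² + 73*70) = 116 + (453 + 4900 + 5110) = 116 + 10463 = 10579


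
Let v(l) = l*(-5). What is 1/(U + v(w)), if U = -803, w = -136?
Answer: -1/123 ≈ -0.0081301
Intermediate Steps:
v(l) = -5*l
1/(U + v(w)) = 1/(-803 - 5*(-136)) = 1/(-803 + 680) = 1/(-123) = -1/123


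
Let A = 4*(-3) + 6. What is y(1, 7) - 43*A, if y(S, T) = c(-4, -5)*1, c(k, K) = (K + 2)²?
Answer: 267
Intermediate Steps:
c(k, K) = (2 + K)²
A = -6 (A = -12 + 6 = -6)
y(S, T) = 9 (y(S, T) = (2 - 5)²*1 = (-3)²*1 = 9*1 = 9)
y(1, 7) - 43*A = 9 - 43*(-6) = 9 + 258 = 267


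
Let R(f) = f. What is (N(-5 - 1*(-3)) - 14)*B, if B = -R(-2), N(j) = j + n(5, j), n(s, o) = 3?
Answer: -26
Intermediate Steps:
N(j) = 3 + j (N(j) = j + 3 = 3 + j)
B = 2 (B = -1*(-2) = 2)
(N(-5 - 1*(-3)) - 14)*B = ((3 + (-5 - 1*(-3))) - 14)*2 = ((3 + (-5 + 3)) - 14)*2 = ((3 - 2) - 14)*2 = (1 - 14)*2 = -13*2 = -26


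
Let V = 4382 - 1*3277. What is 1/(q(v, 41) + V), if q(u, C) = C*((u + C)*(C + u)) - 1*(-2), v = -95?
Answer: 1/120663 ≈ 8.2875e-6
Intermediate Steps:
q(u, C) = 2 + C*(C + u)² (q(u, C) = C*((C + u)*(C + u)) + 2 = C*(C + u)² + 2 = 2 + C*(C + u)²)
V = 1105 (V = 4382 - 3277 = 1105)
1/(q(v, 41) + V) = 1/((2 + 41*(41 - 95)²) + 1105) = 1/((2 + 41*(-54)²) + 1105) = 1/((2 + 41*2916) + 1105) = 1/((2 + 119556) + 1105) = 1/(119558 + 1105) = 1/120663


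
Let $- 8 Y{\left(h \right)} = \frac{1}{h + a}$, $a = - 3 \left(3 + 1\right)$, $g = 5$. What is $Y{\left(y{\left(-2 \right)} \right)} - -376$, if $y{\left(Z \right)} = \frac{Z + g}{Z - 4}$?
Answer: $\frac{37601}{100} \approx 376.01$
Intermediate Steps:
$a = -12$ ($a = \left(-3\right) 4 = -12$)
$y{\left(Z \right)} = \frac{5 + Z}{-4 + Z}$ ($y{\left(Z \right)} = \frac{Z + 5}{Z - 4} = \frac{5 + Z}{-4 + Z}$)
$Y{\left(h \right)} = - \frac{1}{8 \left(-12 + h\right)}$ ($Y{\left(h \right)} = - \frac{1}{8 \left(h - 12\right)} = - \frac{1}{8 \left(-12 + h\right)}$)
$Y{\left(y{\left(-2 \right)} \right)} - -376 = - \frac{1}{-96 + 8 \frac{5 - 2}{-4 - 2}} - -376 = - \frac{1}{-96 + 8 \frac{1}{-6} \cdot 3} + 376 = - \frac{1}{-96 + 8 \left(\left(- \frac{1}{6}\right) 3\right)} + 376 = - \frac{1}{-96 + 8 \left(- \frac{1}{2}\right)} + 376 = - \frac{1}{-96 - 4} + 376 = - \frac{1}{-100} + 376 = \left(-1\right) \left(- \frac{1}{100}\right) + 376 = \frac{1}{100} + 376 = \frac{37601}{100}$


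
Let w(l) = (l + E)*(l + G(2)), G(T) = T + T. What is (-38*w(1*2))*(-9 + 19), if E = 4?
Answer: -13680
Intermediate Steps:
G(T) = 2*T
w(l) = (4 + l)² (w(l) = (l + 4)*(l + 2*2) = (4 + l)*(l + 4) = (4 + l)*(4 + l) = (4 + l)²)
(-38*w(1*2))*(-9 + 19) = (-38*(16 + (1*2)² + 8*(1*2)))*(-9 + 19) = -38*(16 + 2² + 8*2)*10 = -38*(16 + 4 + 16)*10 = -38*36*10 = -1368*10 = -13680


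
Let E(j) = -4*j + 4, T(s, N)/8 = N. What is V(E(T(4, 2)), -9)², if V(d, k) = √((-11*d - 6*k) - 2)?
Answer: 712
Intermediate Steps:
T(s, N) = 8*N
E(j) = 4 - 4*j
V(d, k) = √(-2 - 11*d - 6*k)
V(E(T(4, 2)), -9)² = (√(-2 - 11*(4 - 32*2) - 6*(-9)))² = (√(-2 - 11*(4 - 4*16) + 54))² = (√(-2 - 11*(4 - 64) + 54))² = (√(-2 - 11*(-60) + 54))² = (√(-2 + 660 + 54))² = (√712)² = (2*√178)² = 712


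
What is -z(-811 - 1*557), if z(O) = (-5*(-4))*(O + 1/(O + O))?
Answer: 18714245/684 ≈ 27360.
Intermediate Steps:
z(O) = 10/O + 20*O (z(O) = 20*(O + 1/(2*O)) = 10/O + 20*O)
-z(-811 - 1*557) = -(10/(-811 - 1*557) + 20*(-811 - 1*557)) = -(10/(-811 - 557) + 20*(-811 - 557)) = -(10/(-1368) + 20*(-1368)) = -(10*(-1/1368) - 27360) = -(-5/684 - 27360) = -1*(-18714245/684) = 18714245/684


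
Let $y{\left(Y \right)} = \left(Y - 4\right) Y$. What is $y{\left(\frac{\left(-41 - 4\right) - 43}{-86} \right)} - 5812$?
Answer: $- \frac{10752020}{1849} \approx -5815.0$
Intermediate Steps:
$y{\left(Y \right)} = Y \left(-4 + Y\right)$ ($y{\left(Y \right)} = \left(-4 + Y\right) Y = Y \left(-4 + Y\right)$)
$y{\left(\frac{\left(-41 - 4\right) - 43}{-86} \right)} - 5812 = \frac{\left(-41 - 4\right) - 43}{-86} \left(-4 + \frac{\left(-41 - 4\right) - 43}{-86}\right) - 5812 = \left(-45 - 43\right) \left(- \frac{1}{86}\right) \left(-4 + \left(-45 - 43\right) \left(- \frac{1}{86}\right)\right) - 5812 = \left(-88\right) \left(- \frac{1}{86}\right) \left(-4 - - \frac{44}{43}\right) - 5812 = \frac{44 \left(-4 + \frac{44}{43}\right)}{43} - 5812 = \frac{44}{43} \left(- \frac{128}{43}\right) - 5812 = - \frac{5632}{1849} - 5812 = - \frac{10752020}{1849}$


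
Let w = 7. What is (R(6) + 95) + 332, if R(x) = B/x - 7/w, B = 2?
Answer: 1279/3 ≈ 426.33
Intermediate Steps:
R(x) = -1 + 2/x (R(x) = 2/x - 7/7 = 2/x - 7*⅐ = 2/x - 1 = -1 + 2/x)
(R(6) + 95) + 332 = ((2 - 1*6)/6 + 95) + 332 = ((2 - 6)/6 + 95) + 332 = ((⅙)*(-4) + 95) + 332 = (-⅔ + 95) + 332 = 283/3 + 332 = 1279/3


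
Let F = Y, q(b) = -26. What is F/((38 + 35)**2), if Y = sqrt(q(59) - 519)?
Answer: I*sqrt(545)/5329 ≈ 0.0043808*I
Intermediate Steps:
Y = I*sqrt(545) (Y = sqrt(-26 - 519) = sqrt(-545) = I*sqrt(545) ≈ 23.345*I)
F = I*sqrt(545) ≈ 23.345*I
F/((38 + 35)**2) = (I*sqrt(545))/((38 + 35)**2) = (I*sqrt(545))/(73**2) = (I*sqrt(545))/5329 = (I*sqrt(545))*(1/5329) = I*sqrt(545)/5329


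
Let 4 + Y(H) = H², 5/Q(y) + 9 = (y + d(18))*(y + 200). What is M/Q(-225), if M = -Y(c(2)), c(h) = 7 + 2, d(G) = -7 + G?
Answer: -411257/5 ≈ -82251.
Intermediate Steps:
Q(y) = 5/(-9 + (11 + y)*(200 + y)) (Q(y) = 5/(-9 + (y + (-7 + 18))*(y + 200)) = 5/(-9 + (y + 11)*(200 + y)) = 5/(-9 + (11 + y)*(200 + y)))
c(h) = 9
Y(H) = -4 + H²
M = -77 (M = -(-4 + 9²) = -(-4 + 81) = -1*77 = -77)
M/Q(-225) = -77/(5/(2191 + (-225)² + 211*(-225))) = -77/(5/(2191 + 50625 - 47475)) = -77/(5/5341) = -77/(5*(1/5341)) = -77/5/5341 = -77*5341/5 = -411257/5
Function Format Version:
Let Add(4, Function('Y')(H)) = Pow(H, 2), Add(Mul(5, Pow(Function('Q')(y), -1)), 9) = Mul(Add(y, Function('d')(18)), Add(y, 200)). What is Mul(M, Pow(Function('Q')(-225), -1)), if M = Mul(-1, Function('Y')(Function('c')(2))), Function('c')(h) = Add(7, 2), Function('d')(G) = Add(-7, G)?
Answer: Rational(-411257, 5) ≈ -82251.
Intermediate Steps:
Function('Q')(y) = Mul(5, Pow(Add(-9, Mul(Add(11, y), Add(200, y))), -1)) (Function('Q')(y) = Mul(5, Pow(Add(-9, Mul(Add(y, Add(-7, 18)), Add(y, 200))), -1)) = Mul(5, Pow(Add(-9, Mul(Add(y, 11), Add(200, y))), -1)) = Mul(5, Pow(Add(-9, Mul(Add(11, y), Add(200, y))), -1)))
Function('c')(h) = 9
Function('Y')(H) = Add(-4, Pow(H, 2))
M = -77 (M = Mul(-1, Add(-4, Pow(9, 2))) = Mul(-1, Add(-4, 81)) = Mul(-1, 77) = -77)
Mul(M, Pow(Function('Q')(-225), -1)) = Mul(-77, Pow(Mul(5, Pow(Add(2191, Pow(-225, 2), Mul(211, -225)), -1)), -1)) = Mul(-77, Pow(Mul(5, Pow(Add(2191, 50625, -47475), -1)), -1)) = Mul(-77, Pow(Mul(5, Pow(5341, -1)), -1)) = Mul(-77, Pow(Mul(5, Rational(1, 5341)), -1)) = Mul(-77, Pow(Rational(5, 5341), -1)) = Mul(-77, Rational(5341, 5)) = Rational(-411257, 5)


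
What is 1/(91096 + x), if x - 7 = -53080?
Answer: 1/38023 ≈ 2.6300e-5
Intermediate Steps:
x = -53073 (x = 7 - 53080 = -53073)
1/(91096 + x) = 1/(91096 - 53073) = 1/38023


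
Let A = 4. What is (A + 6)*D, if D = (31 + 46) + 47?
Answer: 1240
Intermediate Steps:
D = 124 (D = 77 + 47 = 124)
(A + 6)*D = (4 + 6)*124 = 10*124 = 1240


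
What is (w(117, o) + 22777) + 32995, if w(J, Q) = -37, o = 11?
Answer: 55735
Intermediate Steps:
(w(117, o) + 22777) + 32995 = (-37 + 22777) + 32995 = 22740 + 32995 = 55735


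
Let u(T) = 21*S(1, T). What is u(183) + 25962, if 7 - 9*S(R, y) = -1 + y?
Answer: 76661/3 ≈ 25554.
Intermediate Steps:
S(R, y) = 8/9 - y/9 (S(R, y) = 7/9 - (-1 + y)/9 = 7/9 + (⅑ - y/9) = 8/9 - y/9)
u(T) = 56/3 - 7*T/3 (u(T) = 21*(8/9 - T/9) = 56/3 - 7*T/3)
u(183) + 25962 = (56/3 - 7/3*183) + 25962 = (56/3 - 427) + 25962 = -1225/3 + 25962 = 76661/3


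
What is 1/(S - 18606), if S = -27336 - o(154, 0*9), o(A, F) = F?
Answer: -1/45942 ≈ -2.1767e-5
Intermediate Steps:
S = -27336 (S = -27336 - 0*9 = -27336 - 1*0 = -27336 + 0 = -27336)
1/(S - 18606) = 1/(-27336 - 18606) = 1/(-45942) = -1/45942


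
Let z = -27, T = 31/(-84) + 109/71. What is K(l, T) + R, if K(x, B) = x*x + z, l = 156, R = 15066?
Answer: 39375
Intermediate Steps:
T = 6955/5964 (T = 31*(-1/84) + 109*(1/71) = -31/84 + 109/71 = 6955/5964 ≈ 1.1662)
K(x, B) = -27 + x**2 (K(x, B) = x*x - 27 = x**2 - 27 = -27 + x**2)
K(l, T) + R = (-27 + 156**2) + 15066 = (-27 + 24336) + 15066 = 24309 + 15066 = 39375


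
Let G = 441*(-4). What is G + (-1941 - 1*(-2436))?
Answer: -1269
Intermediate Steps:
G = -1764
G + (-1941 - 1*(-2436)) = -1764 + (-1941 - 1*(-2436)) = -1764 + (-1941 + 2436) = -1764 + 495 = -1269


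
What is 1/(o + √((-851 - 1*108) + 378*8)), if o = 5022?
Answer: 5022/25218419 - √2065/25218419 ≈ 0.00019734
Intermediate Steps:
1/(o + √((-851 - 1*108) + 378*8)) = 1/(5022 + √((-851 - 1*108) + 378*8)) = 1/(5022 + √((-851 - 108) + 3024)) = 1/(5022 + √(-959 + 3024)) = 1/(5022 + √2065)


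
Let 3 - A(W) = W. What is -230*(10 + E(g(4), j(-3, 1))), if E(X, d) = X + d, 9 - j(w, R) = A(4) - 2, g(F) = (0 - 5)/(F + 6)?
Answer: -4945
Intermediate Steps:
g(F) = -5/(6 + F)
A(W) = 3 - W
j(w, R) = 12 (j(w, R) = 9 - ((3 - 1*4) - 2) = 9 - ((3 - 4) - 2) = 9 - (-1 - 2) = 9 - 1*(-3) = 9 + 3 = 12)
-230*(10 + E(g(4), j(-3, 1))) = -230*(10 + (-5/(6 + 4) + 12)) = -230*(10 + (-5/10 + 12)) = -230*(10 + (-5*⅒ + 12)) = -230*(10 + (-½ + 12)) = -230*(10 + 23/2) = -230*43/2 = -4945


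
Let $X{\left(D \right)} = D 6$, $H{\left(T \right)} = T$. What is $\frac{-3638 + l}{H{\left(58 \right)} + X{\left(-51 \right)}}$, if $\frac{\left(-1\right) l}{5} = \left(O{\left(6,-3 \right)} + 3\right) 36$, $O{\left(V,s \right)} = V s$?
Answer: $\frac{469}{124} \approx 3.7823$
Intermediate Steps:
$X{\left(D \right)} = 6 D$
$l = 2700$ ($l = - 5 \left(6 \left(-3\right) + 3\right) 36 = - 5 \left(-18 + 3\right) 36 = - 5 \left(\left(-15\right) 36\right) = \left(-5\right) \left(-540\right) = 2700$)
$\frac{-3638 + l}{H{\left(58 \right)} + X{\left(-51 \right)}} = \frac{-3638 + 2700}{58 + 6 \left(-51\right)} = - \frac{938}{58 - 306} = - \frac{938}{-248} = \left(-938\right) \left(- \frac{1}{248}\right) = \frac{469}{124}$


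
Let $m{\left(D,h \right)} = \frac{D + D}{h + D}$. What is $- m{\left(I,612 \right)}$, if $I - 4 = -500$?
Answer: $\frac{248}{29} \approx 8.5517$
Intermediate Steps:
$I = -496$ ($I = 4 - 500 = -496$)
$m{\left(D,h \right)} = \frac{2 D}{D + h}$
$- m{\left(I,612 \right)} = - \frac{2 \left(-496\right)}{-496 + 612} = - \frac{2 \left(-496\right)}{116} = \left(-1\right) \left(- \frac{248}{29}\right) = \frac{248}{29}$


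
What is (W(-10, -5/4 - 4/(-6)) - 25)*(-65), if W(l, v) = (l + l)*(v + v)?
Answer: 325/3 ≈ 108.33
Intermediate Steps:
W(l, v) = 4*l*v (W(l, v) = (2*l)*(2*v) = 4*l*v)
(W(-10, -5/4 - 4/(-6)) - 25)*(-65) = (4*(-10)*(-5/4 - 4/(-6)) - 25)*(-65) = (4*(-10)*(-5*¼ - 4*(-⅙)) - 25)*(-65) = (4*(-10)*(-5/4 + ⅔) - 25)*(-65) = (4*(-10)*(-7/12) - 25)*(-65) = (70/3 - 25)*(-65) = -5/3*(-65) = 325/3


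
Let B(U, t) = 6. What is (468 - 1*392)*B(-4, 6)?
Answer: 456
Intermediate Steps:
(468 - 1*392)*B(-4, 6) = (468 - 1*392)*6 = (468 - 392)*6 = 76*6 = 456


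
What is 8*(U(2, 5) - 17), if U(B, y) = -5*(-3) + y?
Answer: 24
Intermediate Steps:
U(B, y) = 15 + y
8*(U(2, 5) - 17) = 8*((15 + 5) - 17) = 8*(20 - 17) = 8*3 = 24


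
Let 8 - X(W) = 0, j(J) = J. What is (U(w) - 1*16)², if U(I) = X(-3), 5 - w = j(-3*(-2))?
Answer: 64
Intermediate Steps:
X(W) = 8 (X(W) = 8 - 1*0 = 8 + 0 = 8)
w = -1 (w = 5 - (-3)*(-2) = 5 - 1*6 = 5 - 6 = -1)
U(I) = 8
(U(w) - 1*16)² = (8 - 1*16)² = (8 - 16)² = (-8)² = 64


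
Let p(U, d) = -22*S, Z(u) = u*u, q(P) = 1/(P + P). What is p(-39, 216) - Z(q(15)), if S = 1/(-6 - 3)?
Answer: 733/300 ≈ 2.4433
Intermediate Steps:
S = -⅑ (S = 1/(-9) = -⅑ ≈ -0.11111)
q(P) = 1/(2*P)
Z(u) = u²
p(U, d) = 22/9 (p(U, d) = -22*(-⅑) = 22/9)
p(-39, 216) - Z(q(15)) = 22/9 - ((½)/15)² = 22/9 - ((½)*(1/15))² = 22/9 - (1/30)² = 22/9 - 1*1/900 = 22/9 - 1/900 = 733/300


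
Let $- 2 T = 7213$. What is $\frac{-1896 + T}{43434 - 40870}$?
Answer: $- \frac{11005}{5128} \approx -2.1461$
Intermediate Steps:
$T = - \frac{7213}{2}$ ($T = \left(- \frac{1}{2}\right) 7213 = - \frac{7213}{2} \approx -3606.5$)
$\frac{-1896 + T}{43434 - 40870} = \frac{-1896 - \frac{7213}{2}}{43434 - 40870} = - \frac{11005}{2 \cdot 2564} = \left(- \frac{11005}{2}\right) \frac{1}{2564} = - \frac{11005}{5128}$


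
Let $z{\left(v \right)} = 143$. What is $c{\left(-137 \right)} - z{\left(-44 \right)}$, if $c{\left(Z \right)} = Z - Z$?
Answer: $-143$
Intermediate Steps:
$c{\left(Z \right)} = 0$
$c{\left(-137 \right)} - z{\left(-44 \right)} = 0 - 143 = -143$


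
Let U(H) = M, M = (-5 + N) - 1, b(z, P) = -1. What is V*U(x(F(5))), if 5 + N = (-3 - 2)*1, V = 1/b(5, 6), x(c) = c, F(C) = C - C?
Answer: 16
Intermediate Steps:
F(C) = 0
V = -1 (V = 1/(-1) = -1)
N = -10 (N = -5 + (-3 - 2)*1 = -5 - 5*1 = -5 - 5 = -10)
M = -16 (M = (-5 - 10) - 1 = -15 - 1 = -16)
U(H) = -16
V*U(x(F(5))) = -1*(-16) = 16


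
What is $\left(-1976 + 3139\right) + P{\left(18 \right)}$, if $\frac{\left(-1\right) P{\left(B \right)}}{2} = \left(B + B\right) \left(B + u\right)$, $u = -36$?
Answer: $2459$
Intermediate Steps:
$P{\left(B \right)} = - 4 B \left(-36 + B\right)$ ($P{\left(B \right)} = - 2 \left(B + B\right) \left(B - 36\right) = - 2 \cdot 2 B \left(-36 + B\right) = - 4 B \left(-36 + B\right)$)
$\left(-1976 + 3139\right) + P{\left(18 \right)} = \left(-1976 + 3139\right) + 4 \cdot 18 \left(36 - 18\right) = 1163 + 4 \cdot 18 \left(36 - 18\right) = 1163 + 4 \cdot 18 \cdot 18 = 1163 + 1296 = 2459$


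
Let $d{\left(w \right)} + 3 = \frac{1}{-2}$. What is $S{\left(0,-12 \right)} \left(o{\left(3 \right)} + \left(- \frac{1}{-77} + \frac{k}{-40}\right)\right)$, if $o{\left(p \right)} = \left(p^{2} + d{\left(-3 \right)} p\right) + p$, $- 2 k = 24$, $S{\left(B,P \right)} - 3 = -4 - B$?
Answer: $- \frac{698}{385} \approx -1.813$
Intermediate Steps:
$d{\left(w \right)} = - \frac{7}{2}$ ($d{\left(w \right)} = -3 + \frac{1}{-2} = -3 - \frac{1}{2} = - \frac{7}{2}$)
$S{\left(B,P \right)} = -1 - B$ ($S{\left(B,P \right)} = 3 - \left(4 + B\right) = -1 - B$)
$k = -12$ ($k = \left(- \frac{1}{2}\right) 24 = -12$)
$o{\left(p \right)} = p^{2} - \frac{5 p}{2}$ ($o{\left(p \right)} = \left(p^{2} - \frac{7 p}{2}\right) + p = p^{2} - \frac{5 p}{2}$)
$S{\left(0,-12 \right)} \left(o{\left(3 \right)} + \left(- \frac{1}{-77} + \frac{k}{-40}\right)\right) = \left(-1 - 0\right) \left(\frac{1}{2} \cdot 3 \left(-5 + 2 \cdot 3\right) - \left(- \frac{1}{77} - \frac{3}{10}\right)\right) = \left(-1 + 0\right) \left(\frac{1}{2} \cdot 3 \left(-5 + 6\right) - - \frac{241}{770}\right) = - (\frac{1}{2} \cdot 3 \cdot 1 + \left(\frac{1}{77} + \frac{3}{10}\right)) = - (\frac{3}{2} + \frac{241}{770}) = \left(-1\right) \frac{698}{385} = - \frac{698}{385}$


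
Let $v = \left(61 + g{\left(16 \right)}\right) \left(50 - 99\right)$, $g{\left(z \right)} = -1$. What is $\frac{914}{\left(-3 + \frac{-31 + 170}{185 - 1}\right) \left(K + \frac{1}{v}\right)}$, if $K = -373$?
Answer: $\frac{70633920}{64700639} \approx 1.0917$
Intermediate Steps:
$v = -2940$ ($v = \left(61 - 1\right) \left(50 - 99\right) = 60 \left(-49\right) = -2940$)
$\frac{914}{\left(-3 + \frac{-31 + 170}{185 - 1}\right) \left(K + \frac{1}{v}\right)} = \frac{914}{\left(-3 + \frac{-31 + 170}{185 - 1}\right) \left(-373 + \frac{1}{-2940}\right)} = \frac{914}{\left(-3 + \frac{139}{184}\right) \left(-373 - \frac{1}{2940}\right)} = \frac{914}{\left(-3 + 139 \cdot \frac{1}{184}\right) \left(- \frac{1096621}{2940}\right)} = \frac{914}{\left(-3 + \frac{139}{184}\right) \left(- \frac{1096621}{2940}\right)} = \frac{914}{\left(- \frac{413}{184}\right) \left(- \frac{1096621}{2940}\right)} = \frac{914}{\frac{64700639}{77280}} = 914 \cdot \frac{77280}{64700639} = \frac{70633920}{64700639}$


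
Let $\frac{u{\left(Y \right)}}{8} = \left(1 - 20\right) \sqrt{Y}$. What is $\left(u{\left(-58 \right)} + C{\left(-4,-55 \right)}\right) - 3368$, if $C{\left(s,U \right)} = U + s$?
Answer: $-3427 - 152 i \sqrt{58} \approx -3427.0 - 1157.6 i$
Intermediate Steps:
$u{\left(Y \right)} = - 152 \sqrt{Y}$ ($u{\left(Y \right)} = 8 \left(1 - 20\right) \sqrt{Y} = 8 \left(- 19 \sqrt{Y}\right) = - 152 \sqrt{Y}$)
$\left(u{\left(-58 \right)} + C{\left(-4,-55 \right)}\right) - 3368 = \left(- 152 \sqrt{-58} - 59\right) - 3368 = \left(- 152 i \sqrt{58} - 59\right) - 3368 = \left(-59 - 152 i \sqrt{58}\right) - 3368 = -3427 - 152 i \sqrt{58}$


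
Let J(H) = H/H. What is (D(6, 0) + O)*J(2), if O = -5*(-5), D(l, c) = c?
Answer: 25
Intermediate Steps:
J(H) = 1
O = 25
(D(6, 0) + O)*J(2) = (0 + 25)*1 = 25*1 = 25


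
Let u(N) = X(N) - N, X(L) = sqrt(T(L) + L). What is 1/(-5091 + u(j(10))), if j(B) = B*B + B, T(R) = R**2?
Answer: -5201/27038191 - sqrt(12210)/27038191 ≈ -0.00019644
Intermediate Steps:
j(B) = B + B**2 (j(B) = B**2 + B = B + B**2)
X(L) = sqrt(L + L**2) (X(L) = sqrt(L**2 + L) = sqrt(L + L**2))
u(N) = sqrt(N*(1 + N)) - N
1/(-5091 + u(j(10))) = 1/(-5091 + (sqrt((10*(1 + 10))*(1 + 10*(1 + 10))) - 10*(1 + 10))) = 1/(-5091 + (sqrt((10*11)*(1 + 10*11)) - 10*11)) = 1/(-5091 + (sqrt(110*(1 + 110)) - 1*110)) = 1/(-5091 + (sqrt(110*111) - 110)) = 1/(-5091 + (sqrt(12210) - 110)) = 1/(-5091 + (-110 + sqrt(12210))) = 1/(-5201 + sqrt(12210))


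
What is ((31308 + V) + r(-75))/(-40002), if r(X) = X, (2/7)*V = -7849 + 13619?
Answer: -25714/20001 ≈ -1.2856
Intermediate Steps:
V = 20195 (V = 7*(-7849 + 13619)/2 = (7/2)*5770 = 20195)
((31308 + V) + r(-75))/(-40002) = ((31308 + 20195) - 75)/(-40002) = (51503 - 75)*(-1/40002) = 51428*(-1/40002) = -25714/20001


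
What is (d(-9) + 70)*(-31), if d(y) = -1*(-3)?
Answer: -2263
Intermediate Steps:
d(y) = 3
(d(-9) + 70)*(-31) = (3 + 70)*(-31) = 73*(-31) = -2263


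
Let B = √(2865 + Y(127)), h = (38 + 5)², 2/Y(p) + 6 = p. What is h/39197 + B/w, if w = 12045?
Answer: 1849/39197 + √346667/132495 ≈ 0.051616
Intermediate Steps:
Y(p) = 2/(-6 + p)
h = 1849 (h = 43² = 1849)
B = √346667/11 (B = √(2865 + 2/(-6 + 127)) = √(2865 + 2/121) = √(346667/121) = √346667/11 ≈ 53.526)
h/39197 + B/w = 1849/39197 + (√346667/11)/12045 = 1849*(1/39197) + (√346667/11)*(1/12045) = 1849/39197 + √346667/132495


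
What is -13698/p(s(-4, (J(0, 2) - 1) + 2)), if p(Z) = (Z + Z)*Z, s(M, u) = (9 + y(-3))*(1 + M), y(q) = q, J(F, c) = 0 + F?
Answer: -761/36 ≈ -21.139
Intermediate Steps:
J(F, c) = F
s(M, u) = 6 + 6*M (s(M, u) = (9 - 3)*(1 + M) = 6*(1 + M) = 6 + 6*M)
p(Z) = 2*Z² (p(Z) = (2*Z)*Z = 2*Z²)
-13698/p(s(-4, (J(0, 2) - 1) + 2)) = -13698*1/(2*(6 + 6*(-4))²) = -13698*1/(2*(6 - 24)²) = -13698/(2*(-18)²) = -13698/(2*324) = -13698/648 = -13698*1/648 = -761/36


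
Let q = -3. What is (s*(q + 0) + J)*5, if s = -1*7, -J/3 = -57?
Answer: 960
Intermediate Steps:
J = 171 (J = -3*(-57) = 171)
s = -7
(s*(q + 0) + J)*5 = (-7*(-3 + 0) + 171)*5 = (-7*(-3) + 171)*5 = (21 + 171)*5 = 192*5 = 960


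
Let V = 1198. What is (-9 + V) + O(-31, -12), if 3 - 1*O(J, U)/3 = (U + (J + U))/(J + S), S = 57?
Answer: 31313/26 ≈ 1204.3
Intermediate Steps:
O(J, U) = 9 - 3*(J + 2*U)/(57 + J) (O(J, U) = 9 - 3*(U + (J + U))/(J + 57) = 9 - 3*(J + 2*U)/(57 + J))
(-9 + V) + O(-31, -12) = (-9 + 1198) + 3*(171 - 2*(-12) + 2*(-31))/(57 - 31) = 1189 + 3*(171 + 24 - 62)/26 = 1189 + 3*(1/26)*133 = 1189 + 399/26 = 31313/26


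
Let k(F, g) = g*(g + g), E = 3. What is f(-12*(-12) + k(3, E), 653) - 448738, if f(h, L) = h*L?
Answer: -342952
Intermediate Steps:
k(F, g) = 2*g**2 (k(F, g) = g*(2*g) = 2*g**2)
f(h, L) = L*h
f(-12*(-12) + k(3, E), 653) - 448738 = 653*(-12*(-12) + 2*3**2) - 448738 = 653*(144 + 2*9) - 448738 = 653*(144 + 18) - 448738 = 653*162 - 448738 = 105786 - 448738 = -342952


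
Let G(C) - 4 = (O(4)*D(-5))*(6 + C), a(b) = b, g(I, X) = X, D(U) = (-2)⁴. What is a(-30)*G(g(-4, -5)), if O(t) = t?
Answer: -2040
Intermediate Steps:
D(U) = 16
G(C) = 388 + 64*C (G(C) = 4 + (4*16)*(6 + C) = 4 + 64*(6 + C) = 4 + (384 + 64*C) = 388 + 64*C)
a(-30)*G(g(-4, -5)) = -30*(388 + 64*(-5)) = -30*(388 - 320) = -30*68 = -2040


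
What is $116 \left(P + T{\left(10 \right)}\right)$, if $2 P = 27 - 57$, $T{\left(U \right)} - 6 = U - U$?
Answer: $-1044$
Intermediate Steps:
$T{\left(U \right)} = 6$ ($T{\left(U \right)} = 6 + \left(U - U\right) = 6 + 0 = 6$)
$P = -15$ ($P = \frac{27 - 57}{2} = \frac{1}{2} \left(-30\right) = -15$)
$116 \left(P + T{\left(10 \right)}\right) = 116 \left(-15 + 6\right) = 116 \left(-9\right) = -1044$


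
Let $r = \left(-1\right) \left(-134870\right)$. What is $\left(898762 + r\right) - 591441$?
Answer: $442191$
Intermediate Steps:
$r = 134870$
$\left(898762 + r\right) - 591441 = \left(898762 + 134870\right) - 591441 = 1033632 - 591441 = 442191$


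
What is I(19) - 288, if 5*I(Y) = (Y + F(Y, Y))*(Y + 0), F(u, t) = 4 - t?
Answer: -1364/5 ≈ -272.80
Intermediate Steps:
I(Y) = 4*Y/5 (I(Y) = ((Y + (4 - Y))*(Y + 0))/5 = (4*Y)/5 = 4*Y/5)
I(19) - 288 = (⅘)*19 - 288 = 76/5 - 288 = -1364/5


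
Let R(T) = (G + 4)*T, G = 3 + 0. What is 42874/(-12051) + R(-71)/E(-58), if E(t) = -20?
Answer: 394759/18540 ≈ 21.292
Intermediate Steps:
G = 3
R(T) = 7*T (R(T) = (3 + 4)*T = 7*T)
42874/(-12051) + R(-71)/E(-58) = 42874/(-12051) + (7*(-71))/(-20) = 42874*(-1/12051) - 497*(-1/20) = -3298/927 + 497/20 = 394759/18540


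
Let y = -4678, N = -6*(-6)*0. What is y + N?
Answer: -4678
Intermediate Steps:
N = 0 (N = 36*0 = 0)
y + N = -4678 + 0 = -4678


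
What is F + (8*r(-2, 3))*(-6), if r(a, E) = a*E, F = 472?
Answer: 760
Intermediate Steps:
r(a, E) = E*a
F + (8*r(-2, 3))*(-6) = 472 + (8*(3*(-2)))*(-6) = 472 + (8*(-6))*(-6) = 472 - 48*(-6) = 472 + 288 = 760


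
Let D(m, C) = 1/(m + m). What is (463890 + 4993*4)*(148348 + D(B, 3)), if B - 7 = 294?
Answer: 21605768194707/301 ≈ 7.1780e+10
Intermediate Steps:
B = 301 (B = 7 + 294 = 301)
D(m, C) = 1/(2*m)
(463890 + 4993*4)*(148348 + D(B, 3)) = (463890 + 4993*4)*(148348 + (½)/301) = (463890 + 19972)*(148348 + (½)*(1/301)) = 483862*(148348 + 1/602) = 483862*(89305497/602) = 21605768194707/301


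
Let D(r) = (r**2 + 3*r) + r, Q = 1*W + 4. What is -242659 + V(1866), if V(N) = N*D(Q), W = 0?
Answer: -182947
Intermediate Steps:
Q = 4 (Q = 1*0 + 4 = 0 + 4 = 4)
D(r) = r**2 + 4*r
V(N) = 32*N (V(N) = N*(4*(4 + 4)) = N*(4*8) = N*32 = 32*N)
-242659 + V(1866) = -242659 + 32*1866 = -242659 + 59712 = -182947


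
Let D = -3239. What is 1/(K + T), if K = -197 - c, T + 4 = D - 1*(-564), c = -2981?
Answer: 1/105 ≈ 0.0095238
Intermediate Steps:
T = -2679 (T = -4 + (-3239 - 1*(-564)) = -4 + (-3239 + 564) = -4 - 2675 = -2679)
K = 2784 (K = -197 - 1*(-2981) = -197 + 2981 = 2784)
1/(K + T) = 1/(2784 - 2679) = 1/105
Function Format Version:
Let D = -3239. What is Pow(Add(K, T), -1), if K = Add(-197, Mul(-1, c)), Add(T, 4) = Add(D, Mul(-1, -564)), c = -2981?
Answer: Rational(1, 105) ≈ 0.0095238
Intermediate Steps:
T = -2679 (T = Add(-4, Add(-3239, Mul(-1, -564))) = Add(-4, Add(-3239, 564)) = Add(-4, -2675) = -2679)
K = 2784 (K = Add(-197, Mul(-1, -2981)) = Add(-197, 2981) = 2784)
Pow(Add(K, T), -1) = Pow(Add(2784, -2679), -1) = Pow(105, -1) = Rational(1, 105)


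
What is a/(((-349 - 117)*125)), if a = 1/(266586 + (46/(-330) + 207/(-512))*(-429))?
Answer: -256/3978808556975 ≈ -6.4341e-11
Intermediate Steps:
a = 2560/683057263 (a = 1/(266586 + (46*(-1/330) + 207*(-1/512))*(-429)) = 1/(266586 + (-23/165 - 207/512)*(-429)) = 1/(266586 - 45931/84480*(-429)) = 1/(266586 + 597103/2560) = 1/(683057263/2560) = 2560/683057263 ≈ 3.7479e-6)
a/(((-349 - 117)*125)) = 2560/(683057263*(((-349 - 117)*125))) = 2560/(683057263*((-466*125))) = (2560/683057263)/(-58250) = (2560/683057263)*(-1/58250) = -256/3978808556975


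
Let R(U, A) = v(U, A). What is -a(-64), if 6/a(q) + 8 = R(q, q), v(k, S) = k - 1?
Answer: 6/73 ≈ 0.082192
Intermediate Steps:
v(k, S) = -1 + k
R(U, A) = -1 + U
a(q) = 6/(-9 + q) (a(q) = 6/(-8 + (-1 + q)) = 6/(-9 + q))
-a(-64) = -6/(-9 - 64) = -6/(-73) = -6*(-1)/73 = -1*(-6/73) = 6/73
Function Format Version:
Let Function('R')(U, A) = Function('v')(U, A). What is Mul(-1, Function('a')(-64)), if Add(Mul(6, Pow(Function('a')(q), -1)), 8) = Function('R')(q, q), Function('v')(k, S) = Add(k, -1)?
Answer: Rational(6, 73) ≈ 0.082192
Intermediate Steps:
Function('v')(k, S) = Add(-1, k)
Function('R')(U, A) = Add(-1, U)
Function('a')(q) = Mul(6, Pow(Add(-9, q), -1)) (Function('a')(q) = Mul(6, Pow(Add(-8, Add(-1, q)), -1)) = Mul(6, Pow(Add(-9, q), -1)))
Mul(-1, Function('a')(-64)) = Mul(-1, Mul(6, Pow(Add(-9, -64), -1))) = Mul(-1, Mul(6, Pow(-73, -1))) = Mul(-1, Mul(6, Rational(-1, 73))) = Mul(-1, Rational(-6, 73)) = Rational(6, 73)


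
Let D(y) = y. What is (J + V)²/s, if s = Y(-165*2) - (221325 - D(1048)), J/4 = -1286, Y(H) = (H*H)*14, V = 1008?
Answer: 17106496/1304323 ≈ 13.115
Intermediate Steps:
Y(H) = 14*H² (Y(H) = H²*14 = 14*H²)
J = -5144 (J = 4*(-1286) = -5144)
s = 1304323 (s = 14*(-165*2)² - (221325 - 1*1048) = 14*(-330)² - (221325 - 1048) = 14*108900 - 1*220277 = 1524600 - 220277 = 1304323)
(J + V)²/s = (-5144 + 1008)²/1304323 = (-4136)²*(1/1304323) = 17106496*(1/1304323) = 17106496/1304323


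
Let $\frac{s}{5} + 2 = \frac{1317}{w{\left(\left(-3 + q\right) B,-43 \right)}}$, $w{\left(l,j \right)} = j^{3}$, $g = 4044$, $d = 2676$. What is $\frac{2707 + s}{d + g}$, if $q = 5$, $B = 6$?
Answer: $\frac{35737299}{89047840} \approx 0.40133$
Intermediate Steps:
$s = - \frac{801655}{79507}$ ($s = -10 + 5 \frac{1317}{\left(-43\right)^{3}} = -10 + 5 \frac{1317}{-79507} = -10 + 5 \cdot 1317 \left(- \frac{1}{79507}\right) = -10 + 5 \left(- \frac{1317}{79507}\right) = -10 - \frac{6585}{79507} = - \frac{801655}{79507} \approx -10.083$)
$\frac{2707 + s}{d + g} = \frac{2707 - \frac{801655}{79507}}{2676 + 4044} = \frac{214423794}{79507 \cdot 6720} = \frac{214423794}{79507} \cdot \frac{1}{6720} = \frac{35737299}{89047840}$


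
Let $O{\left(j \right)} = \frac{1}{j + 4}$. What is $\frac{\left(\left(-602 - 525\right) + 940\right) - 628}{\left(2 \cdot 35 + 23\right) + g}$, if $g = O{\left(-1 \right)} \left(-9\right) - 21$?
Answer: $- \frac{815}{69} \approx -11.812$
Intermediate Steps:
$O{\left(j \right)} = \frac{1}{4 + j}$
$g = -24$ ($g = \frac{1}{4 - 1} \left(-9\right) - 21 = \frac{1}{3} \left(-9\right) - 21 = -3 - 21 = -24$)
$\frac{\left(\left(-602 - 525\right) + 940\right) - 628}{\left(2 \cdot 35 + 23\right) + g} = \frac{\left(\left(-602 - 525\right) + 940\right) - 628}{\left(2 \cdot 35 + 23\right) - 24} = \frac{\left(-1127 + 940\right) - 628}{\left(70 + 23\right) - 24} = \frac{-187 - 628}{93 - 24} = - \frac{815}{69}$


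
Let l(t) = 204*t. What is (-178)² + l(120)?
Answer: 56164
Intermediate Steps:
(-178)² + l(120) = (-178)² + 204*120 = 31684 + 24480 = 56164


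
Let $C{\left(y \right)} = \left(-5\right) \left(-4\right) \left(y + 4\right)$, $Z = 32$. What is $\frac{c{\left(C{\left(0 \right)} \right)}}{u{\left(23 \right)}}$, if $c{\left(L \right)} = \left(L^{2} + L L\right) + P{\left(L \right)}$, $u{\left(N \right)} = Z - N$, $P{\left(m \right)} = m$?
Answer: $\frac{12880}{9} \approx 1431.1$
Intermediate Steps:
$u{\left(N \right)} = 32 - N$
$C{\left(y \right)} = 80 + 20 y$ ($C{\left(y \right)} = 20 \left(4 + y\right) = 80 + 20 y$)
$c{\left(L \right)} = L + 2 L^{2}$ ($c{\left(L \right)} = \left(L^{2} + L L\right) + L = \left(L^{2} + L^{2}\right) + L = 2 L^{2} + L = L + 2 L^{2}$)
$\frac{c{\left(C{\left(0 \right)} \right)}}{u{\left(23 \right)}} = \frac{\left(80 + 20 \cdot 0\right) \left(1 + 2 \left(80 + 20 \cdot 0\right)\right)}{32 - 23} = \frac{\left(80 + 0\right) \left(1 + 2 \left(80 + 0\right)\right)}{32 - 23} = \frac{80 \left(1 + 2 \cdot 80\right)}{9} = 80 \left(1 + 160\right) \frac{1}{9} = 80 \cdot 161 \cdot \frac{1}{9} = 12880 \cdot \frac{1}{9} = \frac{12880}{9}$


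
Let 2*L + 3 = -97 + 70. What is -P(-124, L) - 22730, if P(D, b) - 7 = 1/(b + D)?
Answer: -3160442/139 ≈ -22737.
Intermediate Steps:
L = -15 (L = -3/2 + (-97 + 70)/2 = -3/2 + (1/2)*(-27) = -3/2 - 27/2 = -15)
P(D, b) = 7 + 1/(D + b) (P(D, b) = 7 + 1/(b + D) = 7 + 1/(D + b))
-P(-124, L) - 22730 = -(1 + 7*(-124) + 7*(-15))/(-124 - 15) - 22730 = -(1 - 868 - 105)/(-139) - 22730 = -(-1)*(-972)/139 - 22730 = -1*972/139 - 22730 = -972/139 - 22730 = -3160442/139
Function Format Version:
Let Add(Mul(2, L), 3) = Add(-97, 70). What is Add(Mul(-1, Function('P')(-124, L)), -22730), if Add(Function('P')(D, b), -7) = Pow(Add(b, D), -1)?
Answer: Rational(-3160442, 139) ≈ -22737.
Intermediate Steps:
L = -15 (L = Add(Rational(-3, 2), Mul(Rational(1, 2), Add(-97, 70))) = Add(Rational(-3, 2), Mul(Rational(1, 2), -27)) = Add(Rational(-3, 2), Rational(-27, 2)) = -15)
Function('P')(D, b) = Add(7, Pow(Add(D, b), -1)) (Function('P')(D, b) = Add(7, Pow(Add(b, D), -1)) = Add(7, Pow(Add(D, b), -1)))
Add(Mul(-1, Function('P')(-124, L)), -22730) = Add(Mul(-1, Mul(Pow(Add(-124, -15), -1), Add(1, Mul(7, -124), Mul(7, -15)))), -22730) = Add(Mul(-1, Mul(Pow(-139, -1), Add(1, -868, -105))), -22730) = Add(Mul(-1, Mul(Rational(-1, 139), -972)), -22730) = Add(Mul(-1, Rational(972, 139)), -22730) = Add(Rational(-972, 139), -22730) = Rational(-3160442, 139)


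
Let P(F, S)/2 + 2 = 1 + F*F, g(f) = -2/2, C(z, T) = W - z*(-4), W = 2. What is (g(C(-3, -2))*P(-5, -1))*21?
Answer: -1008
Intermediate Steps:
C(z, T) = 2 + 4*z (C(z, T) = 2 - z*(-4) = 2 - (-4)*z = 2 + 4*z)
g(f) = -1 (g(f) = -2*½ = -1)
P(F, S) = -2 + 2*F² (P(F, S) = -4 + 2*(1 + F*F) = -4 + 2*(1 + F²) = -4 + (2 + 2*F²) = -2 + 2*F²)
(g(C(-3, -2))*P(-5, -1))*21 = -(-2 + 2*(-5)²)*21 = -(-2 + 2*25)*21 = -(-2 + 50)*21 = -1*48*21 = -48*21 = -1008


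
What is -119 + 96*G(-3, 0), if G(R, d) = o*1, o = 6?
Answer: 457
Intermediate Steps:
G(R, d) = 6 (G(R, d) = 6*1 = 6)
-119 + 96*G(-3, 0) = -119 + 96*6 = -119 + 576 = 457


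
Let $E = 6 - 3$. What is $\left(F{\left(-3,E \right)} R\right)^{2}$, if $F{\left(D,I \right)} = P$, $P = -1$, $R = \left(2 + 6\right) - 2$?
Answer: $36$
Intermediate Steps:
$R = 6$ ($R = 8 - 2 = 6$)
$E = 3$
$F{\left(D,I \right)} = -1$
$\left(F{\left(-3,E \right)} R\right)^{2} = \left(\left(-1\right) 6\right)^{2} = \left(-6\right)^{2} = 36$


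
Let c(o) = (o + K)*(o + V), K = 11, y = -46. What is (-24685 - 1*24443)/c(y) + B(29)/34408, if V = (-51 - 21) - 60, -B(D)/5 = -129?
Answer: -9474033/1204280 ≈ -7.8670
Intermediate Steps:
B(D) = 645 (B(D) = -5*(-129) = 645)
V = -132 (V = -72 - 60 = -132)
c(o) = (-132 + o)*(11 + o) (c(o) = (o + 11)*(o - 132) = (11 + o)*(-132 + o) = (-132 + o)*(11 + o))
(-24685 - 1*24443)/c(y) + B(29)/34408 = (-24685 - 1*24443)/(-1452 + (-46)² - 121*(-46)) + 645/34408 = (-24685 - 24443)/(-1452 + 2116 + 5566) + 645*(1/34408) = -49128/6230 + 645/34408 = -49128*1/6230 + 645/34408 = -276/35 + 645/34408 = -9474033/1204280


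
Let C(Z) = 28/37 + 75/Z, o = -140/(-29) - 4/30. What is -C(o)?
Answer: -1264301/75554 ≈ -16.734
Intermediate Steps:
o = 2042/435 (o = -140*(-1/29) - 4*1/30 = 140/29 - 2/15 = 2042/435 ≈ 4.6943)
C(Z) = 28/37 + 75/Z (C(Z) = 28*(1/37) + 75/Z = 28/37 + 75/Z)
-C(o) = -(28/37 + 75/(2042/435)) = -(28/37 + 75*(435/2042)) = -(28/37 + 32625/2042) = -1*1264301/75554 = -1264301/75554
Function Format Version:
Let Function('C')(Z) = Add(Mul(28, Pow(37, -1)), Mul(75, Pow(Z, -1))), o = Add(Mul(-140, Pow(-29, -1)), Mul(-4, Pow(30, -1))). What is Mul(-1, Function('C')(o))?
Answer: Rational(-1264301, 75554) ≈ -16.734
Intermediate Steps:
o = Rational(2042, 435) (o = Add(Mul(-140, Rational(-1, 29)), Mul(-4, Rational(1, 30))) = Add(Rational(140, 29), Rational(-2, 15)) = Rational(2042, 435) ≈ 4.6943)
Function('C')(Z) = Add(Rational(28, 37), Mul(75, Pow(Z, -1))) (Function('C')(Z) = Add(Mul(28, Rational(1, 37)), Mul(75, Pow(Z, -1))) = Add(Rational(28, 37), Mul(75, Pow(Z, -1))))
Mul(-1, Function('C')(o)) = Mul(-1, Add(Rational(28, 37), Mul(75, Pow(Rational(2042, 435), -1)))) = Mul(-1, Add(Rational(28, 37), Mul(75, Rational(435, 2042)))) = Mul(-1, Add(Rational(28, 37), Rational(32625, 2042))) = Mul(-1, Rational(1264301, 75554)) = Rational(-1264301, 75554)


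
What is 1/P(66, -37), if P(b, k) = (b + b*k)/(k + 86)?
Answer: -49/2376 ≈ -0.020623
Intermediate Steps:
P(b, k) = (b + b*k)/(86 + k)
1/P(66, -37) = 1/(66*(1 - 37)/(86 - 37)) = 1/(66*(-36)/49) = 1/(66*(1/49)*(-36)) = 1/(-2376/49) = -49/2376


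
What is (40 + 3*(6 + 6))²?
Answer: 5776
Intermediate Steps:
(40 + 3*(6 + 6))² = (40 + 3*12)² = (40 + 36)² = 76² = 5776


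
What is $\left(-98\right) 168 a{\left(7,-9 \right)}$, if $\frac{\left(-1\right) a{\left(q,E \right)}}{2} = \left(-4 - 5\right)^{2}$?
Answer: $2667168$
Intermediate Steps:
$a{\left(q,E \right)} = -162$ ($a{\left(q,E \right)} = - 2 \left(-4 - 5\right)^{2} = - 2 \left(-9\right)^{2} = \left(-2\right) 81 = -162$)
$\left(-98\right) 168 a{\left(7,-9 \right)} = \left(-98\right) 168 \left(-162\right) = \left(-16464\right) \left(-162\right) = 2667168$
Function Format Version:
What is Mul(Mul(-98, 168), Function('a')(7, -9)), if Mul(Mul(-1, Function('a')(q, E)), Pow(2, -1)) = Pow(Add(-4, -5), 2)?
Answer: 2667168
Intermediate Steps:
Function('a')(q, E) = -162 (Function('a')(q, E) = Mul(-2, Pow(Add(-4, -5), 2)) = Mul(-2, Pow(-9, 2)) = Mul(-2, 81) = -162)
Mul(Mul(-98, 168), Function('a')(7, -9)) = Mul(Mul(-98, 168), -162) = Mul(-16464, -162) = 2667168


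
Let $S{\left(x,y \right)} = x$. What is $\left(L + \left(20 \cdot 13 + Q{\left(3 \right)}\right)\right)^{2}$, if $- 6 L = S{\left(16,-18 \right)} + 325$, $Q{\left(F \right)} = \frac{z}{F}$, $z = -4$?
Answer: $\frac{1466521}{36} \approx 40737.0$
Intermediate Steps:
$Q{\left(F \right)} = - \frac{4}{F}$
$L = - \frac{341}{6}$ ($L = - \frac{16 + 325}{6} = \left(- \frac{1}{6}\right) 341 = - \frac{341}{6} \approx -56.833$)
$\left(L + \left(20 \cdot 13 + Q{\left(3 \right)}\right)\right)^{2} = \left(- \frac{341}{6} + \left(20 \cdot 13 - \frac{4}{3}\right)\right)^{2} = \left(- \frac{341}{6} + \left(260 - \frac{4}{3}\right)\right)^{2} = \left(- \frac{341}{6} + \frac{776}{3}\right)^{2} = \left(\frac{1211}{6}\right)^{2} = \frac{1466521}{36}$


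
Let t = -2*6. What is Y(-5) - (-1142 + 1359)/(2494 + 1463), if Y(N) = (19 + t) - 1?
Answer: 23525/3957 ≈ 5.9452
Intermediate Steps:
t = -12
Y(N) = 6 (Y(N) = (19 - 12) - 1 = 7 - 1 = 6)
Y(-5) - (-1142 + 1359)/(2494 + 1463) = 6 - (-1142 + 1359)/(2494 + 1463) = 6 - 217/3957 = 23525/3957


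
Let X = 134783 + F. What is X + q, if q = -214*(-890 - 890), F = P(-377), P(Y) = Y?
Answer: 515326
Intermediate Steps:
F = -377
X = 134406 (X = 134783 - 377 = 134406)
q = 380920 (q = -214*(-1780) = 380920)
X + q = 134406 + 380920 = 515326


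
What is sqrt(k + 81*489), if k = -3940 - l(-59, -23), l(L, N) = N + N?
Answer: sqrt(35715) ≈ 188.98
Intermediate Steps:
l(L, N) = 2*N
k = -3894 (k = -3940 - 2*(-23) = -3940 - 1*(-46) = -3940 + 46 = -3894)
sqrt(k + 81*489) = sqrt(-3894 + 81*489) = sqrt(-3894 + 39609) = sqrt(35715)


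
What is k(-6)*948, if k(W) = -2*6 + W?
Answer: -17064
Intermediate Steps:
k(W) = -12 + W
k(-6)*948 = (-12 - 6)*948 = -18*948 = -17064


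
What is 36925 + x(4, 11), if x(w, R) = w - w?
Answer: 36925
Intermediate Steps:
x(w, R) = 0
36925 + x(4, 11) = 36925 + 0 = 36925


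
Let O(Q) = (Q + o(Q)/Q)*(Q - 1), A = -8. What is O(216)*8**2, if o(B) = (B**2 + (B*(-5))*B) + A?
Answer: -240758720/27 ≈ -8.9170e+6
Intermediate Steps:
o(B) = -8 - 4*B**2 (o(B) = (B**2 + (B*(-5))*B) - 8 = (B**2 + (-5*B)*B) - 8 = (B**2 - 5*B**2) - 8 = -4*B**2 - 8 = -8 - 4*B**2)
O(Q) = (-1 + Q)*(Q + (-8 - 4*Q**2)/Q) (O(Q) = (Q + (-8 - 4*Q**2)/Q)*(Q - 1) = (Q + (-8 - 4*Q**2)/Q)*(-1 + Q) = (-1 + Q)*(Q + (-8 - 4*Q**2)/Q))
O(216)*8**2 = (-8 - 3*216**2 + 3*216 + 8/216)*8**2 = (-8 - 3*46656 + 648 + 8*(1/216))*64 = (-8 - 139968 + 648 + 1/27)*64 = -3761855/27*64 = -240758720/27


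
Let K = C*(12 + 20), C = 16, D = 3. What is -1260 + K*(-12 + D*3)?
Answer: -2796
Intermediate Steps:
K = 512 (K = 16*(12 + 20) = 16*32 = 512)
-1260 + K*(-12 + D*3) = -1260 + 512*(-12 + 3*3) = -1260 + 512*(-12 + 9) = -1260 + 512*(-3) = -1260 - 1536 = -2796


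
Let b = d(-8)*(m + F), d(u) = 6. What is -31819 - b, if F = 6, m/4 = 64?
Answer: -33391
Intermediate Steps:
m = 256 (m = 4*64 = 256)
b = 1572 (b = 6*(256 + 6) = 6*262 = 1572)
-31819 - b = -31819 - 1*1572 = -31819 - 1572 = -33391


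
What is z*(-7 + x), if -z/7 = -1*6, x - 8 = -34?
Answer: -1386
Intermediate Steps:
x = -26 (x = 8 - 34 = -26)
z = 42 (z = -(-7)*6 = -7*(-6) = 42)
z*(-7 + x) = 42*(-7 - 26) = 42*(-33) = -1386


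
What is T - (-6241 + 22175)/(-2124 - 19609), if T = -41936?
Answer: -911379154/21733 ≈ -41935.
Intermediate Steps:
T - (-6241 + 22175)/(-2124 - 19609) = -41936 - (-6241 + 22175)/(-2124 - 19609) = -41936 - 15934/(-21733) = -41936 - 15934*(-1)/21733 = -41936 - 1*(-15934/21733) = -41936 + 15934/21733 = -911379154/21733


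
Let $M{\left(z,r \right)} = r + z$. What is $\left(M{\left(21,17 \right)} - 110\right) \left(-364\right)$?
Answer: $26208$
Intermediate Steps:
$\left(M{\left(21,17 \right)} - 110\right) \left(-364\right) = \left(\left(17 + 21\right) - 110\right) \left(-364\right) = \left(38 - 110\right) \left(-364\right) = \left(-72\right) \left(-364\right) = 26208$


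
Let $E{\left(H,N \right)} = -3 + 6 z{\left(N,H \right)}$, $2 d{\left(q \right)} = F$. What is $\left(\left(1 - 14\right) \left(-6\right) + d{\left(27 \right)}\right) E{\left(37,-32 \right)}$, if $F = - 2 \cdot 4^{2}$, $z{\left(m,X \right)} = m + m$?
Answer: $-23994$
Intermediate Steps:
$z{\left(m,X \right)} = 2 m$
$F = -32$ ($F = \left(-2\right) 16 = -32$)
$d{\left(q \right)} = -16$ ($d{\left(q \right)} = \frac{1}{2} \left(-32\right) = -16$)
$E{\left(H,N \right)} = -3 + 12 N$ ($E{\left(H,N \right)} = -3 + 6 \cdot 2 N = -3 + 12 N$)
$\left(\left(1 - 14\right) \left(-6\right) + d{\left(27 \right)}\right) E{\left(37,-32 \right)} = \left(\left(1 - 14\right) \left(-6\right) - 16\right) \left(-3 + 12 \left(-32\right)\right) = \left(\left(-13\right) \left(-6\right) - 16\right) \left(-3 - 384\right) = \left(78 - 16\right) \left(-387\right) = 62 \left(-387\right) = -23994$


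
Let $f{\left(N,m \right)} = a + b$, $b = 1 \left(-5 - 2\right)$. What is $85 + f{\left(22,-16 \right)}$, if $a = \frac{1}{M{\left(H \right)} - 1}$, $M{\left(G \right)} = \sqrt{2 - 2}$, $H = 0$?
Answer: $77$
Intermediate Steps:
$M{\left(G \right)} = 0$ ($M{\left(G \right)} = \sqrt{0} = 0$)
$b = -7$ ($b = 1 \left(-7\right) = -7$)
$a = -1$ ($a = \frac{1}{0 - 1} = \frac{1}{-1} = -1$)
$f{\left(N,m \right)} = -8$ ($f{\left(N,m \right)} = -1 - 7 = -8$)
$85 + f{\left(22,-16 \right)} = 85 - 8 = 77$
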